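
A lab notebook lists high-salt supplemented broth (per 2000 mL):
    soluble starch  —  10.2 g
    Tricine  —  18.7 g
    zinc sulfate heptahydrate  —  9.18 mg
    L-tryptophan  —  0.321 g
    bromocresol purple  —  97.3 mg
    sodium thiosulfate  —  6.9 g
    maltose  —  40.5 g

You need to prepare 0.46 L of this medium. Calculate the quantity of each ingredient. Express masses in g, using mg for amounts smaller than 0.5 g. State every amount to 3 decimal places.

soluble starch 2.346 g; Tricine 4.301 g; zinc sulfate heptahydrate 2.111 mg; L-tryptophan 73.830 mg; bromocresol purple 22.379 mg; sodium thiosulfate 1.587 g; maltose 9.315 g

Scale factor = 460 mL / 2000 mL = 0.23.
soluble starch: 10.2 g × (460 mL / 2000 mL) = 2.346 g
Tricine: 18.7 g × (460 mL / 2000 mL) = 4.301 g
zinc sulfate heptahydrate: 9.18 mg × (460 mL / 2000 mL) = 2.111 mg
L-tryptophan: 0.321 g × (460 mL / 2000 mL) = 0.07383 g = 73.830 mg
bromocresol purple: 97.3 mg × (460 mL / 2000 mL) = 22.379 mg
sodium thiosulfate: 6.9 g × (460 mL / 2000 mL) = 1.587 g
maltose: 40.5 g × (460 mL / 2000 mL) = 9.315 g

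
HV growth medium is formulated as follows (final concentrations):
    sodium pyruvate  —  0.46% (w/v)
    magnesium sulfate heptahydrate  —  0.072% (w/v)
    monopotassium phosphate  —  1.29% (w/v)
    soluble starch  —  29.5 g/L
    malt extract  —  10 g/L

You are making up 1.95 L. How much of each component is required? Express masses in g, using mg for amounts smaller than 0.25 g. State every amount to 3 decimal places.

sodium pyruvate 8.970 g; magnesium sulfate heptahydrate 1.404 g; monopotassium phosphate 25.155 g; soluble starch 57.525 g; malt extract 19.500 g

Scale factor relative to 1 L: 1.95.
sodium pyruvate: 0.46% w/v = 4.6 g/L → 4.6 × 1.95 L = 8.970 g
magnesium sulfate heptahydrate: 0.072 g per 100 mL × 1950 mL ÷ 100 = 1.404 g
monopotassium phosphate: 1.29 g per 100 mL × 1950 mL ÷ 100 = 25.155 g
soluble starch: 29.5 g/L × 1.95 L = 57.525 g
malt extract: 10 g/L × 1.95 L = 19.500 g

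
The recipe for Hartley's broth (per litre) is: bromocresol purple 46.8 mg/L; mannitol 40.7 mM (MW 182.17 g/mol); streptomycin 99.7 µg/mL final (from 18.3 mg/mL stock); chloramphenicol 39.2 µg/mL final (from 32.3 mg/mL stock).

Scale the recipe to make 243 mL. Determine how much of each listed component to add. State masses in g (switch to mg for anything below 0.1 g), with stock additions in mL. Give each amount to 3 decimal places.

bromocresol purple 11.372 mg; mannitol 1.802 g; streptomycin 1.324 mL; chloramphenicol 0.295 mL

Target volume = 243 mL = 0.243 L.
bromocresol purple: 46.8 mg/L × 0.243 L = 11.372 mg
mannitol: 40.7 mmol/L × 182.17 g/mol × 0.243 L ÷ 1000 = 1.802 g
streptomycin: dilute stock: 99.7 µg/mL × 243 mL ÷ 18300 µg/mL = 1.324 mL
chloramphenicol: dilute stock: 39.2 µg/mL × 243 mL ÷ 32300 µg/mL = 0.295 mL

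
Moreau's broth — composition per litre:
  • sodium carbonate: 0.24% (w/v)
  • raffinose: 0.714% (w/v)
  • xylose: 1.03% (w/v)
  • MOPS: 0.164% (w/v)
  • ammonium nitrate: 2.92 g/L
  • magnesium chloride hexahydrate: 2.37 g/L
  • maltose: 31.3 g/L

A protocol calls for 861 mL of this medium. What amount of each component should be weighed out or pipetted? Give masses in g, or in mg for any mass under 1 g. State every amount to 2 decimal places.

Working volume: 861 mL = 0.861 L.
sodium carbonate: 0.24% w/v = 2.4 g/L → 2.4 × 0.861 L = 2.07 g
raffinose: 0.714 g per 100 mL × 861 mL ÷ 100 = 6.15 g
xylose: 1.03 g per 100 mL × 861 mL ÷ 100 = 8.87 g
MOPS: 0.164 g per 100 mL × 861 mL ÷ 100 = 1.41 g
ammonium nitrate: 2.92 g/L × 0.861 L = 2.51 g
magnesium chloride hexahydrate: 2.37 g/L × 0.861 L = 2.04 g
maltose: 31.3 g/L × 0.861 L = 26.95 g

sodium carbonate 2.07 g; raffinose 6.15 g; xylose 8.87 g; MOPS 1.41 g; ammonium nitrate 2.51 g; magnesium chloride hexahydrate 2.04 g; maltose 26.95 g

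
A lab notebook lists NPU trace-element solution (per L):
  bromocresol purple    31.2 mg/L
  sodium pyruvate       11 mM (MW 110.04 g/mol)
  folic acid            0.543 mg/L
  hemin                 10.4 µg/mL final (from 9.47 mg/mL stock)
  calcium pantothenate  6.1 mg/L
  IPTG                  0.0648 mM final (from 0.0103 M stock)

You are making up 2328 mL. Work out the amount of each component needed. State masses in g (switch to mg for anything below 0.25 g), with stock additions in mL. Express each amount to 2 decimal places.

Scale factor relative to 1 L: 2.328.
bromocresol purple: 31.2 mg/L × 2.328 L = 72.63 mg
sodium pyruvate: 11 mmol/L × 110.04 g/mol × 2.328 L ÷ 1000 = 2.82 g
folic acid: 0.543 mg/L × 2.328 L = 1.26 mg
hemin: V = C2·V2/C1 = 10.4 µg/mL × 2328 mL ÷ 9470 µg/mL = 2.56 mL
calcium pantothenate: 6.1 mg/L × 2.328 L = 14.20 mg
IPTG: V = C2·V2/C1 = 0.0648 mM × 2328 mL ÷ 10.3 mM = 14.65 mL

bromocresol purple 72.63 mg; sodium pyruvate 2.82 g; folic acid 1.26 mg; hemin 2.56 mL; calcium pantothenate 14.20 mg; IPTG 14.65 mL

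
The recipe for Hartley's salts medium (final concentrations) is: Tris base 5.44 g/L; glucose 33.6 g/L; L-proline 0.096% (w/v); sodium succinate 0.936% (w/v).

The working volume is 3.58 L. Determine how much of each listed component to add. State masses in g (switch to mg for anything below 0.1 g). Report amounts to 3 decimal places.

Scale factor relative to 1 L: 3.58.
Tris base: 5.44 g/L × 3.58 L = 19.475 g
glucose: 33.6 g/L × 3.58 L = 120.288 g
L-proline: 0.096 g per 100 mL × 3580 mL ÷ 100 = 3.437 g
sodium succinate: 0.936% w/v = 9.36 g/L → 9.36 × 3.58 L = 33.509 g

Tris base 19.475 g; glucose 120.288 g; L-proline 3.437 g; sodium succinate 33.509 g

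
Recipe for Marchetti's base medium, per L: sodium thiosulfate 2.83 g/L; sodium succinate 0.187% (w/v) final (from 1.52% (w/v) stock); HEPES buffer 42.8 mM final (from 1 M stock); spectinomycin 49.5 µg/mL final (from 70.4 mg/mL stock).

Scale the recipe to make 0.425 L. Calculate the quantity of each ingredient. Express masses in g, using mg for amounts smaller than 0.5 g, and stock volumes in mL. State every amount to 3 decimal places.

Working volume: 0.425 L.
sodium thiosulfate: 2.83 g/L × 0.425 L = 1.203 g
sodium succinate: V = C2·V2/C1 = 0.187% ÷ 1.52% × 425 mL = 52.286 mL
HEPES buffer: V = C2·V2/C1 = 42.8 mM × 425 mL ÷ 1000 mM = 18.190 mL
spectinomycin: C1V1 = C2V2 → 49.5 µg/mL × 425 mL ÷ 70400 µg/mL = 0.299 mL

sodium thiosulfate 1.203 g; sodium succinate 52.286 mL; HEPES buffer 18.190 mL; spectinomycin 0.299 mL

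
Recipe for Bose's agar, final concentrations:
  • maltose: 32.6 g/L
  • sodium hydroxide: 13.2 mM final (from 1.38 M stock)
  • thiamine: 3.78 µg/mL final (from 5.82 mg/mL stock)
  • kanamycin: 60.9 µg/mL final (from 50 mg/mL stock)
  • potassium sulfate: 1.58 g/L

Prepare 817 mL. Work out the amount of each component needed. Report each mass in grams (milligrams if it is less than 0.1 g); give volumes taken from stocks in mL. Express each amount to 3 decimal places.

Working volume: 817 mL = 0.817 L.
maltose: 32.6 g/L × 0.817 L = 26.634 g
sodium hydroxide: V = C2·V2/C1 = 13.2 mM × 817 mL ÷ 1380 mM = 7.815 mL
thiamine: V = C2·V2/C1 = 3.78 µg/mL × 817 mL ÷ 5820 µg/mL = 0.531 mL
kanamycin: C1V1 = C2V2 → 60.9 µg/mL × 817 mL ÷ 50000 µg/mL = 0.995 mL
potassium sulfate: 1.58 g/L × 0.817 L = 1.291 g

maltose 26.634 g; sodium hydroxide 7.815 mL; thiamine 0.531 mL; kanamycin 0.995 mL; potassium sulfate 1.291 g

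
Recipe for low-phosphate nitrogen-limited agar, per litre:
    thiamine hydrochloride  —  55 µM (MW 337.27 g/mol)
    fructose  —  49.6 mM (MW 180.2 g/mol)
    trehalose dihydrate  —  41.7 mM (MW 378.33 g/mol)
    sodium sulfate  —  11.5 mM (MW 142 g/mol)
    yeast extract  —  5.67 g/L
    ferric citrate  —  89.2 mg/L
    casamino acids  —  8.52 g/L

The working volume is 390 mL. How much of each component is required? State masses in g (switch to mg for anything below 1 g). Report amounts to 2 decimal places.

thiamine hydrochloride 7.23 mg; fructose 3.49 g; trehalose dihydrate 6.15 g; sodium sulfate 636.87 mg; yeast extract 2.21 g; ferric citrate 34.79 mg; casamino acids 3.32 g

Scale factor relative to 1 L: 0.39.
thiamine hydrochloride: 55 µmol/L × 337.27 g/mol × 0.39 L ÷ 1000 = 7.23 mg
fructose: 49.6 mmol/L × 180.2 g/mol × 0.39 L ÷ 1000 = 3.49 g
trehalose dihydrate: 41.7 mmol/L × 378.33 g/mol × 0.39 L ÷ 1000 = 6.15 g
sodium sulfate: 11.5 mmol/L × 142 mg/mmol × 0.39 L = 636.87 mg
yeast extract: 5.67 g/L × 0.39 L = 2.21 g
ferric citrate: 89.2 mg/L × 0.39 L = 34.79 mg
casamino acids: 8.52 g/L × 0.39 L = 3.32 g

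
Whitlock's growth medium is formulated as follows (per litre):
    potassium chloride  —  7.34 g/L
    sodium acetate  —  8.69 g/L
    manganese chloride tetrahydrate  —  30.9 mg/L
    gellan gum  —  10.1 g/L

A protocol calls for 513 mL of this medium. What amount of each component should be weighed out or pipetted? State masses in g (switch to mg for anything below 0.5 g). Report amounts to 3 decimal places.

Working volume: 513 mL = 0.513 L.
potassium chloride: 7.34 g/L × 0.513 L = 3.765 g
sodium acetate: 8.69 g/L × 0.513 L = 4.458 g
manganese chloride tetrahydrate: 30.9 mg/L × 0.513 L = 15.852 mg
gellan gum: 10.1 g/L × 0.513 L = 5.181 g

potassium chloride 3.765 g; sodium acetate 4.458 g; manganese chloride tetrahydrate 15.852 mg; gellan gum 5.181 g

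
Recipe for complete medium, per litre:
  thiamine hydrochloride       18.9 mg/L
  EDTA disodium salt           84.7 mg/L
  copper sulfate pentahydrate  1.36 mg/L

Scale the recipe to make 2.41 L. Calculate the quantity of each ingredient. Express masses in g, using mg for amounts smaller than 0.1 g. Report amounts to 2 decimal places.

Scale factor relative to 1 L: 2.41.
thiamine hydrochloride: 18.9 mg/L × 2.41 L = 45.55 mg
EDTA disodium salt: 84.7 mg/L × 2.41 L = 204.127 mg = 0.20 g
copper sulfate pentahydrate: 1.36 mg/L × 2.41 L = 3.28 mg

thiamine hydrochloride 45.55 mg; EDTA disodium salt 0.20 g; copper sulfate pentahydrate 3.28 mg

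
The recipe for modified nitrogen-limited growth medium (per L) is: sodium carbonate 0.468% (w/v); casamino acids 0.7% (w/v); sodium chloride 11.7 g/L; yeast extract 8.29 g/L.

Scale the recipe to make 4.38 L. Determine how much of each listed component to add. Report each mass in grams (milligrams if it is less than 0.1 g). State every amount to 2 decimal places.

Scale factor relative to 1 L: 4.38.
sodium carbonate: 0.468% w/v = 4.68 g/L → 4.68 × 4.38 L = 20.50 g
casamino acids: 0.7 g per 100 mL × 4380 mL ÷ 100 = 30.66 g
sodium chloride: 11.7 g/L × 4.38 L = 51.25 g
yeast extract: 8.29 g/L × 4.38 L = 36.31 g

sodium carbonate 20.50 g; casamino acids 30.66 g; sodium chloride 51.25 g; yeast extract 36.31 g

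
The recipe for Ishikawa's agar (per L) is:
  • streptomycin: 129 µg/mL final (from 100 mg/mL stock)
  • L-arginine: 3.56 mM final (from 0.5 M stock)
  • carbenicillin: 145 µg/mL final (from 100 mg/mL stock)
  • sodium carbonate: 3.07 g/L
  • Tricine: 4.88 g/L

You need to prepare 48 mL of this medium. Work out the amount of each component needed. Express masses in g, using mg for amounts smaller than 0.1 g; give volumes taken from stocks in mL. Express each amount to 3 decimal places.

streptomycin 0.062 mL; L-arginine 0.342 mL; carbenicillin 0.070 mL; sodium carbonate 0.147 g; Tricine 0.234 g

Scale factor relative to 1 L: 0.048.
streptomycin: V = C2·V2/C1 = 129 µg/mL × 48 mL ÷ 100000 µg/mL = 0.062 mL
L-arginine: V = C2·V2/C1 = 3.56 mM × 48 mL ÷ 500 mM = 0.342 mL
carbenicillin: C1V1 = C2V2 → 145 µg/mL × 48 mL ÷ 100000 µg/mL = 0.070 mL
sodium carbonate: 3.07 g/L × 0.048 L = 0.147 g
Tricine: 4.88 g/L × 0.048 L = 0.234 g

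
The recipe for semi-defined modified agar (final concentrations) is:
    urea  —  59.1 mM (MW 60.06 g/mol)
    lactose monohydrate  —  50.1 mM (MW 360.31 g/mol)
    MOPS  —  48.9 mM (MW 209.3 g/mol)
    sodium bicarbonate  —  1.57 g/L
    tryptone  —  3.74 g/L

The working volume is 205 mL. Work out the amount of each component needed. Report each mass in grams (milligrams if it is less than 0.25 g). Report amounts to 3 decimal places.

urea 0.728 g; lactose monohydrate 3.701 g; MOPS 2.098 g; sodium bicarbonate 0.322 g; tryptone 0.767 g

Target volume = 205 mL = 0.205 L.
urea: 59.1 mmol/L × 60.06 g/mol × 0.205 L ÷ 1000 = 0.728 g
lactose monohydrate: 50.1 mmol/L × 360.31 g/mol × 0.205 L ÷ 1000 = 3.701 g
MOPS: 48.9 mmol/L × 209.3 g/mol × 0.205 L ÷ 1000 = 2.098 g
sodium bicarbonate: 1.57 g/L × 0.205 L = 0.322 g
tryptone: 3.74 g/L × 0.205 L = 0.767 g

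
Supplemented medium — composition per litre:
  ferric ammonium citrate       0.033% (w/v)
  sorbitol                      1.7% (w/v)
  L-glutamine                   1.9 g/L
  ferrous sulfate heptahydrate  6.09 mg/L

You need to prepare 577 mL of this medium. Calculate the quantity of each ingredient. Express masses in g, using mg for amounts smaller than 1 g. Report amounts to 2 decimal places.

Scale factor relative to 1 L: 0.577.
ferric ammonium citrate: 0.033% w/v = 0.33 g/L → 0.33 × 0.577 L = 0.19041 g = 190.41 mg
sorbitol: 1.7% w/v = 17 g/L → 17 × 0.577 L = 9.81 g
L-glutamine: 1.9 g/L × 0.577 L = 1.10 g
ferrous sulfate heptahydrate: 6.09 mg/L × 0.577 L = 3.51 mg

ferric ammonium citrate 190.41 mg; sorbitol 9.81 g; L-glutamine 1.10 g; ferrous sulfate heptahydrate 3.51 mg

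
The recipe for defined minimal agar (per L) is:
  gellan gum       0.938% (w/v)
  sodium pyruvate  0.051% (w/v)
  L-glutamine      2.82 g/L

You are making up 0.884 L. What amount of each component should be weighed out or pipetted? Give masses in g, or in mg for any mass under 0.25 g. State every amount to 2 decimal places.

gellan gum 8.29 g; sodium pyruvate 0.45 g; L-glutamine 2.49 g

Scale factor relative to 1 L: 0.884.
gellan gum: 0.938 g per 100 mL × 884 mL ÷ 100 = 8.29 g
sodium pyruvate: 0.051 g per 100 mL × 884 mL ÷ 100 = 0.45 g
L-glutamine: 2.82 g/L × 0.884 L = 2.49 g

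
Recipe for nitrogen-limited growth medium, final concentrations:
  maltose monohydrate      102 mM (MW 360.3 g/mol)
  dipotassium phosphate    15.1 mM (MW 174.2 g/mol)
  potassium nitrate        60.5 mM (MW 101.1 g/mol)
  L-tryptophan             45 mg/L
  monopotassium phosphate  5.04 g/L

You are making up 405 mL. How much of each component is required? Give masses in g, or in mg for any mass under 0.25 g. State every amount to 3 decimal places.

maltose monohydrate 14.884 g; dipotassium phosphate 1.065 g; potassium nitrate 2.477 g; L-tryptophan 18.225 mg; monopotassium phosphate 2.041 g

Target volume = 405 mL = 0.405 L.
maltose monohydrate: 102 mmol/L × 360.3 g/mol × 0.405 L ÷ 1000 = 14.884 g
dipotassium phosphate: 15.1 mmol/L × 174.2 g/mol × 0.405 L ÷ 1000 = 1.065 g
potassium nitrate: 60.5 mmol/L × 101.1 g/mol × 0.405 L ÷ 1000 = 2.477 g
L-tryptophan: 45 mg/L × 0.405 L = 18.225 mg
monopotassium phosphate: 5.04 g/L × 0.405 L = 2.041 g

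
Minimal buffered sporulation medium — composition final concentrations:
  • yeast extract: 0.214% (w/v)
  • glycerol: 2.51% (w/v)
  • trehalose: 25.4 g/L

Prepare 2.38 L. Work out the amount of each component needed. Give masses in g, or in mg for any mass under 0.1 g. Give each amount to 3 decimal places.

Working volume: 2.38 L.
yeast extract: 0.214 g per 100 mL × 2380 mL ÷ 100 = 5.093 g
glycerol: 2.51 g per 100 mL × 2380 mL ÷ 100 = 59.738 g
trehalose: 25.4 g/L × 2.38 L = 60.452 g

yeast extract 5.093 g; glycerol 59.738 g; trehalose 60.452 g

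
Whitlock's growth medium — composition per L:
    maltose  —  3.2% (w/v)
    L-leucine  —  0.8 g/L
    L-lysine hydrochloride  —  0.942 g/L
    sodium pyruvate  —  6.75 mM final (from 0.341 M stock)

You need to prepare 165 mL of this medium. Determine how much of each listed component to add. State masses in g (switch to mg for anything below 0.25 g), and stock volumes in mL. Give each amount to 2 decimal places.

Working volume: 165 mL = 0.165 L.
maltose: 3.2% w/v = 32 g/L → 32 × 0.165 L = 5.28 g
L-leucine: 0.8 g/L × 0.165 L = 0.132 g = 132.00 mg
L-lysine hydrochloride: 0.942 g/L × 0.165 L = 0.15543 g = 155.43 mg
sodium pyruvate: dilute stock: 6.75 mM × 165 mL ÷ 341 mM = 3.27 mL

maltose 5.28 g; L-leucine 132.00 mg; L-lysine hydrochloride 155.43 mg; sodium pyruvate 3.27 mL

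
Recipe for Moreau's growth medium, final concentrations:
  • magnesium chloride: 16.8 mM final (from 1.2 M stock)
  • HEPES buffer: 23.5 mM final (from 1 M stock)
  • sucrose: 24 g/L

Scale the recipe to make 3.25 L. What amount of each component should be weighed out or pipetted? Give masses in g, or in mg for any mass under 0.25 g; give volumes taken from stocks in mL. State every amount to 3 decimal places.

magnesium chloride 45.500 mL; HEPES buffer 76.375 mL; sucrose 78.000 g

Working volume: 3.25 L.
magnesium chloride: V = C2·V2/C1 = 16.8 mM × 3250 mL ÷ 1200 mM = 45.500 mL
HEPES buffer: C1V1 = C2V2 → 23.5 mM × 3250 mL ÷ 1000 mM = 76.375 mL
sucrose: 24 g/L × 3.25 L = 78.000 g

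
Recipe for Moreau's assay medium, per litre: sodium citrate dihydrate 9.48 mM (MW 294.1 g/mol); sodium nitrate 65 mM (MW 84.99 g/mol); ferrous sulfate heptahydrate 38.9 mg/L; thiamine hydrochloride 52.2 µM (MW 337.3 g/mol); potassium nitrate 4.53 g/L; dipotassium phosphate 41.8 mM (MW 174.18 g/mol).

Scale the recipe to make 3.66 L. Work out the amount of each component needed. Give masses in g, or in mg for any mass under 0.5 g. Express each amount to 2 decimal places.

sodium citrate dihydrate 10.20 g; sodium nitrate 20.22 g; ferrous sulfate heptahydrate 142.37 mg; thiamine hydrochloride 64.44 mg; potassium nitrate 16.58 g; dipotassium phosphate 26.65 g

Scale factor relative to 1 L: 3.66.
sodium citrate dihydrate: 9.48 mmol/L × 294.1 g/mol × 3.66 L ÷ 1000 = 10.20 g
sodium nitrate: 65 mmol/L × 84.99 g/mol × 3.66 L ÷ 1000 = 20.22 g
ferrous sulfate heptahydrate: 38.9 mg/L × 3.66 L = 142.37 mg
thiamine hydrochloride: 52.2 µmol/L × 337.3 g/mol × 3.66 L ÷ 1000 = 64.44 mg
potassium nitrate: 4.53 g/L × 3.66 L = 16.58 g
dipotassium phosphate: 41.8 mmol/L × 174.18 g/mol × 3.66 L ÷ 1000 = 26.65 g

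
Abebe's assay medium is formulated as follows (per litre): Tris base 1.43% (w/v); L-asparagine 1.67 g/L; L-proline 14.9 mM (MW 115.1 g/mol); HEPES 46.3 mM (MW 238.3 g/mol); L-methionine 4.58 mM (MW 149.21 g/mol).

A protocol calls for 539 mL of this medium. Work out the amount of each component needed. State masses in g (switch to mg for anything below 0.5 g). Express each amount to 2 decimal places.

Working volume: 539 mL = 0.539 L.
Tris base: 1.43% w/v = 14.3 g/L → 14.3 × 0.539 L = 7.71 g
L-asparagine: 1.67 g/L × 0.539 L = 0.90 g
L-proline: 14.9 mmol/L × 115.1 g/mol × 0.539 L ÷ 1000 = 0.92 g
HEPES: 46.3 mmol/L × 238.3 g/mol × 0.539 L ÷ 1000 = 5.95 g
L-methionine: 4.58 mmol/L × 149.21 mg/mmol × 0.539 L = 368.34 mg

Tris base 7.71 g; L-asparagine 0.90 g; L-proline 0.92 g; HEPES 5.95 g; L-methionine 368.34 mg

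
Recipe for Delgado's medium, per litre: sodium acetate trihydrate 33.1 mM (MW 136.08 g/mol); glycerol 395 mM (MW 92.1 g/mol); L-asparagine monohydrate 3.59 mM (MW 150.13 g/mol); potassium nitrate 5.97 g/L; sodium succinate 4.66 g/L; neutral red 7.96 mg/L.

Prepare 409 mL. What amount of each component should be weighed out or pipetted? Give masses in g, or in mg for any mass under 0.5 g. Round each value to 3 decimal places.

sodium acetate trihydrate 1.842 g; glycerol 14.879 g; L-asparagine monohydrate 220.437 mg; potassium nitrate 2.442 g; sodium succinate 1.906 g; neutral red 3.256 mg

Target volume = 409 mL = 0.409 L.
sodium acetate trihydrate: 33.1 mmol/L × 136.08 g/mol × 0.409 L ÷ 1000 = 1.842 g
glycerol: 395 mmol/L × 92.1 g/mol × 0.409 L ÷ 1000 = 14.879 g
L-asparagine monohydrate: 3.59 mmol/L × 150.13 mg/mmol × 0.409 L = 220.437 mg
potassium nitrate: 5.97 g/L × 0.409 L = 2.442 g
sodium succinate: 4.66 g/L × 0.409 L = 1.906 g
neutral red: 7.96 mg/L × 0.409 L = 3.256 mg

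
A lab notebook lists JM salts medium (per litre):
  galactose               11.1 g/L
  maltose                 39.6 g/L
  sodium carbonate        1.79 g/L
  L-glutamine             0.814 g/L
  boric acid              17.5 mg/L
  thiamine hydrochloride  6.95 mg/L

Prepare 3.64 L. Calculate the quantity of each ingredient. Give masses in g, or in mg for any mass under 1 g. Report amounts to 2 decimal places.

Working volume: 3.64 L.
galactose: 11.1 g/L × 3.64 L = 40.40 g
maltose: 39.6 g/L × 3.64 L = 144.14 g
sodium carbonate: 1.79 g/L × 3.64 L = 6.52 g
L-glutamine: 0.814 g/L × 3.64 L = 2.96 g
boric acid: 17.5 mg/L × 3.64 L = 63.70 mg
thiamine hydrochloride: 6.95 mg/L × 3.64 L = 25.30 mg

galactose 40.40 g; maltose 144.14 g; sodium carbonate 6.52 g; L-glutamine 2.96 g; boric acid 63.70 mg; thiamine hydrochloride 25.30 mg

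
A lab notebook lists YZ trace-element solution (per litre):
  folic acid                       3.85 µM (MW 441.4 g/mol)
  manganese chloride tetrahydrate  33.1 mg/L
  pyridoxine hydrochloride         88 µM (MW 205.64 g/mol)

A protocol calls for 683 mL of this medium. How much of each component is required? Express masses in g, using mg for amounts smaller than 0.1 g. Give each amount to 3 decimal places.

Working volume: 683 mL = 0.683 L.
folic acid: 3.85 µmol/L × 441.4 g/mol × 0.683 L ÷ 1000 = 1.161 mg
manganese chloride tetrahydrate: 33.1 mg/L × 0.683 L = 22.607 mg
pyridoxine hydrochloride: 88 µmol/L × 205.64 g/mol × 0.683 L ÷ 1000 = 12.360 mg

folic acid 1.161 mg; manganese chloride tetrahydrate 22.607 mg; pyridoxine hydrochloride 12.360 mg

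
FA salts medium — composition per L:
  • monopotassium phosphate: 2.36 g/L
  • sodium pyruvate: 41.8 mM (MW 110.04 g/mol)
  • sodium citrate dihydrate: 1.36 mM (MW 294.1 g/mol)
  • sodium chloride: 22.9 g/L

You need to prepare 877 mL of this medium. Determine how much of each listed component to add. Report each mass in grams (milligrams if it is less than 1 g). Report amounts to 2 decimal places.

monopotassium phosphate 2.07 g; sodium pyruvate 4.03 g; sodium citrate dihydrate 350.78 mg; sodium chloride 20.08 g

Scale factor relative to 1 L: 0.877.
monopotassium phosphate: 2.36 g/L × 0.877 L = 2.07 g
sodium pyruvate: 41.8 mmol/L × 110.04 g/mol × 0.877 L ÷ 1000 = 4.03 g
sodium citrate dihydrate: 1.36 mmol/L × 294.1 mg/mmol × 0.877 L = 350.78 mg
sodium chloride: 22.9 g/L × 0.877 L = 20.08 g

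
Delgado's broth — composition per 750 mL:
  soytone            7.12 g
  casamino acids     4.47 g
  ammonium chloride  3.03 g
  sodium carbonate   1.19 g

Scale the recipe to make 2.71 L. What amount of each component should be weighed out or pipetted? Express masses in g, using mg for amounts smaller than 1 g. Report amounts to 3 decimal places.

soytone 25.727 g; casamino acids 16.152 g; ammonium chloride 10.948 g; sodium carbonate 4.300 g

Scale factor = 2710 mL / 750 mL = 3.61333.
soytone: 7.12 g × (2710 mL / 750 mL) = 25.727 g
casamino acids: 4.47 g × (2710 mL / 750 mL) = 16.152 g
ammonium chloride: 3.03 g × (2710 mL / 750 mL) = 10.948 g
sodium carbonate: 1.19 g × (2710 mL / 750 mL) = 4.300 g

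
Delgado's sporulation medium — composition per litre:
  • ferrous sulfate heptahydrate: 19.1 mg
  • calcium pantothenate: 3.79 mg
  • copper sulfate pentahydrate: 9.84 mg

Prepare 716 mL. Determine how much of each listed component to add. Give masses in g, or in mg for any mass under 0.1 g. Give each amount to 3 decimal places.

ferrous sulfate heptahydrate 13.676 mg; calcium pantothenate 2.714 mg; copper sulfate pentahydrate 7.045 mg

Scale factor = 716 mL / 1000 mL = 0.716.
ferrous sulfate heptahydrate: 19.1 mg × (716 mL / 1000 mL) = 13.676 mg
calcium pantothenate: 3.79 mg × (716 mL / 1000 mL) = 2.714 mg
copper sulfate pentahydrate: 9.84 mg × (716 mL / 1000 mL) = 7.045 mg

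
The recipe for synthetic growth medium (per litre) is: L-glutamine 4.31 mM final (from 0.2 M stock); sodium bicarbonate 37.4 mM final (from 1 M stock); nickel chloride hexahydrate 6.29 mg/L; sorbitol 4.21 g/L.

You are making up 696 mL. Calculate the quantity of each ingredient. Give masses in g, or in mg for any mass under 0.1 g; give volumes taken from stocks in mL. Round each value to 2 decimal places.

Working volume: 696 mL = 0.696 L.
L-glutamine: V = C2·V2/C1 = 4.31 mM × 696 mL ÷ 200 mM = 15.00 mL
sodium bicarbonate: dilute stock: 37.4 mM × 696 mL ÷ 1000 mM = 26.03 mL
nickel chloride hexahydrate: 6.29 mg/L × 0.696 L = 4.38 mg
sorbitol: 4.21 g/L × 0.696 L = 2.93 g

L-glutamine 15.00 mL; sodium bicarbonate 26.03 mL; nickel chloride hexahydrate 4.38 mg; sorbitol 2.93 g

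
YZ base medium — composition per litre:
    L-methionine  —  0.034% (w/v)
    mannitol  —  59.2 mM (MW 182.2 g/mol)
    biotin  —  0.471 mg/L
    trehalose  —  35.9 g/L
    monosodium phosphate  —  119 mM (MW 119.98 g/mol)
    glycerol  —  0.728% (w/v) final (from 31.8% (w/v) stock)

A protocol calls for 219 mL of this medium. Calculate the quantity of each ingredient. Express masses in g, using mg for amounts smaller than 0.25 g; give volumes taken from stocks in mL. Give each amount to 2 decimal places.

Target volume = 219 mL = 0.219 L.
L-methionine: 0.034 g per 100 mL × 219 mL ÷ 100 = 0.07446 g = 74.46 mg
mannitol: 59.2 mmol/L × 182.2 g/mol × 0.219 L ÷ 1000 = 2.36 g
biotin: 0.471 mg/L × 0.219 L = 0.10 mg
trehalose: 35.9 g/L × 0.219 L = 7.86 g
monosodium phosphate: 119 mmol/L × 119.98 g/mol × 0.219 L ÷ 1000 = 3.13 g
glycerol: V = C2·V2/C1 = 0.728% ÷ 31.8% × 219 mL = 5.01 mL

L-methionine 74.46 mg; mannitol 2.36 g; biotin 0.10 mg; trehalose 7.86 g; monosodium phosphate 3.13 g; glycerol 5.01 mL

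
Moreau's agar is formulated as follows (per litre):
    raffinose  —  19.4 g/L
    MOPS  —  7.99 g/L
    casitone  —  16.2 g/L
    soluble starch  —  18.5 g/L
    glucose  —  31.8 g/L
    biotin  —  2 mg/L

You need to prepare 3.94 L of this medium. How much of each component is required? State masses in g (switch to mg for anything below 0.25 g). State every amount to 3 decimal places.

Scale factor relative to 1 L: 3.94.
raffinose: 19.4 g/L × 3.94 L = 76.436 g
MOPS: 7.99 g/L × 3.94 L = 31.481 g
casitone: 16.2 g/L × 3.94 L = 63.828 g
soluble starch: 18.5 g/L × 3.94 L = 72.890 g
glucose: 31.8 g/L × 3.94 L = 125.292 g
biotin: 2 mg/L × 3.94 L = 7.880 mg

raffinose 76.436 g; MOPS 31.481 g; casitone 63.828 g; soluble starch 72.890 g; glucose 125.292 g; biotin 7.880 mg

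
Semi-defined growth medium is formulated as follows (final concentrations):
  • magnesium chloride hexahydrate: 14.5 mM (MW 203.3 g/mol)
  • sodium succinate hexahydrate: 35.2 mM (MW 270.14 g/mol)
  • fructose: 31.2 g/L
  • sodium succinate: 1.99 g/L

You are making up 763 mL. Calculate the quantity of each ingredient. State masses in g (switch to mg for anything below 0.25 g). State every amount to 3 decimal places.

Target volume = 763 mL = 0.763 L.
magnesium chloride hexahydrate: 14.5 mmol/L × 203.3 g/mol × 0.763 L ÷ 1000 = 2.249 g
sodium succinate hexahydrate: 35.2 mmol/L × 270.14 g/mol × 0.763 L ÷ 1000 = 7.255 g
fructose: 31.2 g/L × 0.763 L = 23.806 g
sodium succinate: 1.99 g/L × 0.763 L = 1.518 g

magnesium chloride hexahydrate 2.249 g; sodium succinate hexahydrate 7.255 g; fructose 23.806 g; sodium succinate 1.518 g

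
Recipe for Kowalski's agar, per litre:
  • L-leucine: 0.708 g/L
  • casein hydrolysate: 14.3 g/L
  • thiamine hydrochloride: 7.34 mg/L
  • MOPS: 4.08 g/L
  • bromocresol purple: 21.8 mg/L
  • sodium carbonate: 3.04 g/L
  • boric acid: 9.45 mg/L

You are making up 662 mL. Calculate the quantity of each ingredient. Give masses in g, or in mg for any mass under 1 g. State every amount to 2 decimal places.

L-leucine 468.70 mg; casein hydrolysate 9.47 g; thiamine hydrochloride 4.86 mg; MOPS 2.70 g; bromocresol purple 14.43 mg; sodium carbonate 2.01 g; boric acid 6.26 mg

Scale factor relative to 1 L: 0.662.
L-leucine: 0.708 g/L × 0.662 L = 0.468696 g = 468.70 mg
casein hydrolysate: 14.3 g/L × 0.662 L = 9.47 g
thiamine hydrochloride: 7.34 mg/L × 0.662 L = 4.86 mg
MOPS: 4.08 g/L × 0.662 L = 2.70 g
bromocresol purple: 21.8 mg/L × 0.662 L = 14.43 mg
sodium carbonate: 3.04 g/L × 0.662 L = 2.01 g
boric acid: 9.45 mg/L × 0.662 L = 6.26 mg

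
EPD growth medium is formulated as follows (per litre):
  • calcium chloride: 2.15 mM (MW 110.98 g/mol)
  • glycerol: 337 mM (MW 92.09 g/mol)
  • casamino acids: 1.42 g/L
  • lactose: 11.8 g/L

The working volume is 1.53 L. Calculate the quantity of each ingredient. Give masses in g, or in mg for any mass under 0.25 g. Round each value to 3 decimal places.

Working volume: 1.53 L.
calcium chloride: 2.15 mmol/L × 110.98 g/mol × 1.53 L ÷ 1000 = 0.365 g
glycerol: 337 mmol/L × 92.09 g/mol × 1.53 L ÷ 1000 = 47.483 g
casamino acids: 1.42 g/L × 1.53 L = 2.173 g
lactose: 11.8 g/L × 1.53 L = 18.054 g

calcium chloride 0.365 g; glycerol 47.483 g; casamino acids 2.173 g; lactose 18.054 g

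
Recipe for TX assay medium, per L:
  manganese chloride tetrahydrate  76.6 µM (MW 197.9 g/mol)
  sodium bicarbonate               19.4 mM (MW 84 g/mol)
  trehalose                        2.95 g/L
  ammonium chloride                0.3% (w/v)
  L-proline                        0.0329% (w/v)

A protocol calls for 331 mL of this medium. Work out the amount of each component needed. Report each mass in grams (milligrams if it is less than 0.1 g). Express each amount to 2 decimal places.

manganese chloride tetrahydrate 5.02 mg; sodium bicarbonate 0.54 g; trehalose 0.98 g; ammonium chloride 0.99 g; L-proline 0.11 g

Target volume = 331 mL = 0.331 L.
manganese chloride tetrahydrate: 76.6 µmol/L × 197.9 g/mol × 0.331 L ÷ 1000 = 5.02 mg
sodium bicarbonate: 19.4 mmol/L × 84 g/mol × 0.331 L ÷ 1000 = 0.54 g
trehalose: 2.95 g/L × 0.331 L = 0.98 g
ammonium chloride: 0.3% w/v = 3 g/L → 3 × 0.331 L = 0.99 g
L-proline: 0.0329% w/v = 0.329 g/L → 0.329 × 0.331 L = 0.11 g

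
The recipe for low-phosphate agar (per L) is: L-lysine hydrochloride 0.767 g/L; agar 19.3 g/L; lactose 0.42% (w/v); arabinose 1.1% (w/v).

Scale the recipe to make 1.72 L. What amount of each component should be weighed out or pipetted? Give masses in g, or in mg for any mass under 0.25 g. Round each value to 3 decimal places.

L-lysine hydrochloride 1.319 g; agar 33.196 g; lactose 7.224 g; arabinose 18.920 g

Scale factor relative to 1 L: 1.72.
L-lysine hydrochloride: 0.767 g/L × 1.72 L = 1.319 g
agar: 19.3 g/L × 1.72 L = 33.196 g
lactose: 0.42 g per 100 mL × 1720 mL ÷ 100 = 7.224 g
arabinose: 1.1 g per 100 mL × 1720 mL ÷ 100 = 18.920 g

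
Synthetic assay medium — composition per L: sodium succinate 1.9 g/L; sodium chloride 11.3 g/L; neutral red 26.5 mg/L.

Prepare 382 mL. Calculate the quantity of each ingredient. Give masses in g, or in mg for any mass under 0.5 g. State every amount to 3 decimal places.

sodium succinate 0.726 g; sodium chloride 4.317 g; neutral red 10.123 mg

Working volume: 382 mL = 0.382 L.
sodium succinate: 1.9 g/L × 0.382 L = 0.726 g
sodium chloride: 11.3 g/L × 0.382 L = 4.317 g
neutral red: 26.5 mg/L × 0.382 L = 10.123 mg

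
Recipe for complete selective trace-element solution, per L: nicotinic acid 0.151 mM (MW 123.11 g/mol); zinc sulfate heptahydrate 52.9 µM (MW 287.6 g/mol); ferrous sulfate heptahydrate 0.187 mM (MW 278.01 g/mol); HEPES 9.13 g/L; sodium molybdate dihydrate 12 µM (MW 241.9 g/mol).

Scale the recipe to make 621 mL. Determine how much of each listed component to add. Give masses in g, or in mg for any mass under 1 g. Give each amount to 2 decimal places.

Target volume = 621 mL = 0.621 L.
nicotinic acid: 0.151 mmol/L × 123.11 mg/mmol × 0.621 L = 11.54 mg
zinc sulfate heptahydrate: 52.9 µmol/L × 287.6 g/mol × 0.621 L ÷ 1000 = 9.45 mg
ferrous sulfate heptahydrate: 0.187 mmol/L × 278.01 mg/mmol × 0.621 L = 32.28 mg
HEPES: 9.13 g/L × 0.621 L = 5.67 g
sodium molybdate dihydrate: 12 µmol/L × 241.9 g/mol × 0.621 L ÷ 1000 = 1.80 mg

nicotinic acid 11.54 mg; zinc sulfate heptahydrate 9.45 mg; ferrous sulfate heptahydrate 32.28 mg; HEPES 5.67 g; sodium molybdate dihydrate 1.80 mg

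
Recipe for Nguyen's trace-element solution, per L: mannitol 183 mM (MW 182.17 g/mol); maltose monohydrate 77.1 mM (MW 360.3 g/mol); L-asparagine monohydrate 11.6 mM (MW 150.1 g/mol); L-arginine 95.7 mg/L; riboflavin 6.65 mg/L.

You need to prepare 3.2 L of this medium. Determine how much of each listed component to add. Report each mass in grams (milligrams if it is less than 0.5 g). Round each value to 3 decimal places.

mannitol 106.679 g; maltose monohydrate 88.893 g; L-asparagine monohydrate 5.572 g; L-arginine 306.240 mg; riboflavin 21.280 mg

Scale factor relative to 1 L: 3.2.
mannitol: 183 mmol/L × 182.17 g/mol × 3.2 L ÷ 1000 = 106.679 g
maltose monohydrate: 77.1 mmol/L × 360.3 g/mol × 3.2 L ÷ 1000 = 88.893 g
L-asparagine monohydrate: 11.6 mmol/L × 150.1 g/mol × 3.2 L ÷ 1000 = 5.572 g
L-arginine: 95.7 mg/L × 3.2 L = 306.240 mg
riboflavin: 6.65 mg/L × 3.2 L = 21.280 mg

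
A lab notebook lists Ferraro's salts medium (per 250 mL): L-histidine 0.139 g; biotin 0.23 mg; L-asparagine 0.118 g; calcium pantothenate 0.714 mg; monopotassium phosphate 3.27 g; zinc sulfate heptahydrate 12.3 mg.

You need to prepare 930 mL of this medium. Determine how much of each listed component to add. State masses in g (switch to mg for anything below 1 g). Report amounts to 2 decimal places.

L-histidine 517.08 mg; biotin 0.86 mg; L-asparagine 438.96 mg; calcium pantothenate 2.66 mg; monopotassium phosphate 12.16 g; zinc sulfate heptahydrate 45.76 mg

Scale factor = 930 mL / 250 mL = 3.72.
L-histidine: 0.139 g × (930 mL / 250 mL) = 0.51708 g = 517.08 mg
biotin: 0.23 mg × (930 mL / 250 mL) = 0.86 mg
L-asparagine: 0.118 g × (930 mL / 250 mL) = 0.43896 g = 438.96 mg
calcium pantothenate: 0.714 mg × (930 mL / 250 mL) = 2.66 mg
monopotassium phosphate: 3.27 g × (930 mL / 250 mL) = 12.16 g
zinc sulfate heptahydrate: 12.3 mg × (930 mL / 250 mL) = 45.76 mg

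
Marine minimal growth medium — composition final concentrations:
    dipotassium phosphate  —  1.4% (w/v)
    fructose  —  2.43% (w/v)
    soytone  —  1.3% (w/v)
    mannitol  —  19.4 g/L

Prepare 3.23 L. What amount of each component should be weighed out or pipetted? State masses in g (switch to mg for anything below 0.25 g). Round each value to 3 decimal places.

Working volume: 3.23 L.
dipotassium phosphate: 1.4 g per 100 mL × 3230 mL ÷ 100 = 45.220 g
fructose: 2.43% w/v = 24.3 g/L → 24.3 × 3.23 L = 78.489 g
soytone: 1.3% w/v = 13 g/L → 13 × 3.23 L = 41.990 g
mannitol: 19.4 g/L × 3.23 L = 62.662 g

dipotassium phosphate 45.220 g; fructose 78.489 g; soytone 41.990 g; mannitol 62.662 g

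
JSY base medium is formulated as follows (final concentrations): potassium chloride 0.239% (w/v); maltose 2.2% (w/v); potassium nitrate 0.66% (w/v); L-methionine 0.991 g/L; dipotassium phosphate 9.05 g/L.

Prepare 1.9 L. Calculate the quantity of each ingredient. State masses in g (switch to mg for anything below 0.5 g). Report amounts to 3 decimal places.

potassium chloride 4.541 g; maltose 41.800 g; potassium nitrate 12.540 g; L-methionine 1.883 g; dipotassium phosphate 17.195 g

Working volume: 1.9 L.
potassium chloride: 0.239% w/v = 2.39 g/L → 2.39 × 1.9 L = 4.541 g
maltose: 2.2% w/v = 22 g/L → 22 × 1.9 L = 41.800 g
potassium nitrate: 0.66% w/v = 6.6 g/L → 6.6 × 1.9 L = 12.540 g
L-methionine: 0.991 g/L × 1.9 L = 1.883 g
dipotassium phosphate: 9.05 g/L × 1.9 L = 17.195 g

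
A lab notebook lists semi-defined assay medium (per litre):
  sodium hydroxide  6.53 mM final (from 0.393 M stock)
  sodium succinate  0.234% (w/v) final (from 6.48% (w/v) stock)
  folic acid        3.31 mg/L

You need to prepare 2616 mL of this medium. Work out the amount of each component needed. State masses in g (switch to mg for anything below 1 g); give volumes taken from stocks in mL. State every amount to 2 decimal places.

sodium hydroxide 43.47 mL; sodium succinate 94.47 mL; folic acid 8.66 mg

Target volume = 2616 mL = 2.616 L.
sodium hydroxide: V = C2·V2/C1 = 6.53 mM × 2616 mL ÷ 393 mM = 43.47 mL
sodium succinate: C1V1 = C2V2 → 0.234% ÷ 6.48% × 2616 mL = 94.47 mL
folic acid: 3.31 mg/L × 2.616 L = 8.66 mg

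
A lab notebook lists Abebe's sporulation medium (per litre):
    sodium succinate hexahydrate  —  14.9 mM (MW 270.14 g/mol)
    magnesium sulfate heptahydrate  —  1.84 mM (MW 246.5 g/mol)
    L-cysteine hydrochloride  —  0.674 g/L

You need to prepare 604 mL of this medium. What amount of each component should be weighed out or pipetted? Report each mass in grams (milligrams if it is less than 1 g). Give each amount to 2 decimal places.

sodium succinate hexahydrate 2.43 g; magnesium sulfate heptahydrate 273.95 mg; L-cysteine hydrochloride 407.10 mg

Scale factor relative to 1 L: 0.604.
sodium succinate hexahydrate: 14.9 mmol/L × 270.14 g/mol × 0.604 L ÷ 1000 = 2.43 g
magnesium sulfate heptahydrate: 1.84 mmol/L × 246.5 mg/mmol × 0.604 L = 273.95 mg
L-cysteine hydrochloride: 0.674 g/L × 0.604 L = 0.407096 g = 407.10 mg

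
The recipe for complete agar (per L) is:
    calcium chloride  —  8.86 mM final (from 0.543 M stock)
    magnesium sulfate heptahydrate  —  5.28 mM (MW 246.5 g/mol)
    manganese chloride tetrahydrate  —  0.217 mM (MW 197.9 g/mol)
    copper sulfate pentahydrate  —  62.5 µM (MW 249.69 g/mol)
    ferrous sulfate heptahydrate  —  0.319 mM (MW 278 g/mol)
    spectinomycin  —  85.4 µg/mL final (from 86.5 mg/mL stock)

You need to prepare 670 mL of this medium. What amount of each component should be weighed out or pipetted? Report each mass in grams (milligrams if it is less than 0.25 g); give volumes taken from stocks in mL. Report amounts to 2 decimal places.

calcium chloride 10.93 mL; magnesium sulfate heptahydrate 0.87 g; manganese chloride tetrahydrate 28.77 mg; copper sulfate pentahydrate 10.46 mg; ferrous sulfate heptahydrate 59.42 mg; spectinomycin 0.66 mL

Target volume = 670 mL = 0.67 L.
calcium chloride: dilute stock: 8.86 mM × 670 mL ÷ 543 mM = 10.93 mL
magnesium sulfate heptahydrate: 5.28 mmol/L × 246.5 g/mol × 0.67 L ÷ 1000 = 0.87 g
manganese chloride tetrahydrate: 0.217 mmol/L × 197.9 mg/mmol × 0.67 L = 28.77 mg
copper sulfate pentahydrate: 62.5 µmol/L × 249.69 g/mol × 0.67 L ÷ 1000 = 10.46 mg
ferrous sulfate heptahydrate: 0.319 mmol/L × 278 mg/mmol × 0.67 L = 59.42 mg
spectinomycin: V = C2·V2/C1 = 85.4 µg/mL × 670 mL ÷ 86500 µg/mL = 0.66 mL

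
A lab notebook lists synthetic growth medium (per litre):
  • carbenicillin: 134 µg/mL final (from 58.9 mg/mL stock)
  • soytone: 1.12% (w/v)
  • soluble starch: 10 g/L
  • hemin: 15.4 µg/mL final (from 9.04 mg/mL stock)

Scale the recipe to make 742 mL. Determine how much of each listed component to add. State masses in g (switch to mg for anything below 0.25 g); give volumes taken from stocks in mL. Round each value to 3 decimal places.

Target volume = 742 mL = 0.742 L.
carbenicillin: V = C2·V2/C1 = 134 µg/mL × 742 mL ÷ 58900 µg/mL = 1.688 mL
soytone: 1.12 g per 100 mL × 742 mL ÷ 100 = 8.310 g
soluble starch: 10 g/L × 0.742 L = 7.420 g
hemin: C1V1 = C2V2 → 15.4 µg/mL × 742 mL ÷ 9040 µg/mL = 1.264 mL

carbenicillin 1.688 mL; soytone 8.310 g; soluble starch 7.420 g; hemin 1.264 mL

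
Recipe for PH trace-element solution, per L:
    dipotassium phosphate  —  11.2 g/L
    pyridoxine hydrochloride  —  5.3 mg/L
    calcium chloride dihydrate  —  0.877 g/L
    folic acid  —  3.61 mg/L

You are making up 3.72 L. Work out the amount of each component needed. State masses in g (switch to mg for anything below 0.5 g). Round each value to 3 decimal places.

dipotassium phosphate 41.664 g; pyridoxine hydrochloride 19.716 mg; calcium chloride dihydrate 3.262 g; folic acid 13.429 mg

Scale factor relative to 1 L: 3.72.
dipotassium phosphate: 11.2 g/L × 3.72 L = 41.664 g
pyridoxine hydrochloride: 5.3 mg/L × 3.72 L = 19.716 mg
calcium chloride dihydrate: 0.877 g/L × 3.72 L = 3.262 g
folic acid: 3.61 mg/L × 3.72 L = 13.429 mg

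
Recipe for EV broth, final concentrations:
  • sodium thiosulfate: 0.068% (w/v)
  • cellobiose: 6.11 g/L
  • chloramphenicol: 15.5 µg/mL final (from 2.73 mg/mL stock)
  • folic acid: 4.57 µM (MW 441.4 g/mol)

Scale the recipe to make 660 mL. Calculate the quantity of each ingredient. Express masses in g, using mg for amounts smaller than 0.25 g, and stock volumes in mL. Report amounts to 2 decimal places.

sodium thiosulfate 0.45 g; cellobiose 4.03 g; chloramphenicol 3.75 mL; folic acid 1.33 mg

Target volume = 660 mL = 0.66 L.
sodium thiosulfate: 0.068 g per 100 mL × 660 mL ÷ 100 = 0.45 g
cellobiose: 6.11 g/L × 0.66 L = 4.03 g
chloramphenicol: V = C2·V2/C1 = 15.5 µg/mL × 660 mL ÷ 2730 µg/mL = 3.75 mL
folic acid: 4.57 µmol/L × 441.4 g/mol × 0.66 L ÷ 1000 = 1.33 mg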